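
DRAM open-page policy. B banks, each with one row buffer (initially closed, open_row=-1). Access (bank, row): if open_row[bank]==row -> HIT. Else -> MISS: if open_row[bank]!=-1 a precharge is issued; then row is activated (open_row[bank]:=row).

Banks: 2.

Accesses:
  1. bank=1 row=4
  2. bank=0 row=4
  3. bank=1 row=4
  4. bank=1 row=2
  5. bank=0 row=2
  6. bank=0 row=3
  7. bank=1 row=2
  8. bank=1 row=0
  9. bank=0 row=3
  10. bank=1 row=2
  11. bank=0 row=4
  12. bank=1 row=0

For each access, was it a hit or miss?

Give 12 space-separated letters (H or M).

Acc 1: bank1 row4 -> MISS (open row4); precharges=0
Acc 2: bank0 row4 -> MISS (open row4); precharges=0
Acc 3: bank1 row4 -> HIT
Acc 4: bank1 row2 -> MISS (open row2); precharges=1
Acc 5: bank0 row2 -> MISS (open row2); precharges=2
Acc 6: bank0 row3 -> MISS (open row3); precharges=3
Acc 7: bank1 row2 -> HIT
Acc 8: bank1 row0 -> MISS (open row0); precharges=4
Acc 9: bank0 row3 -> HIT
Acc 10: bank1 row2 -> MISS (open row2); precharges=5
Acc 11: bank0 row4 -> MISS (open row4); precharges=6
Acc 12: bank1 row0 -> MISS (open row0); precharges=7

Answer: M M H M M M H M H M M M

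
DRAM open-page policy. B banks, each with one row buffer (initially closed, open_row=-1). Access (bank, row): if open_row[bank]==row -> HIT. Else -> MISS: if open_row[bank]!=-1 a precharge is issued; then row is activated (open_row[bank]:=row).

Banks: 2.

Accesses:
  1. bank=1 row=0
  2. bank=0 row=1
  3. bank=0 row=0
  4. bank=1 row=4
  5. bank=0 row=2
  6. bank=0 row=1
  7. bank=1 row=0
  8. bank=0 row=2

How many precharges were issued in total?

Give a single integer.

Answer: 6

Derivation:
Acc 1: bank1 row0 -> MISS (open row0); precharges=0
Acc 2: bank0 row1 -> MISS (open row1); precharges=0
Acc 3: bank0 row0 -> MISS (open row0); precharges=1
Acc 4: bank1 row4 -> MISS (open row4); precharges=2
Acc 5: bank0 row2 -> MISS (open row2); precharges=3
Acc 6: bank0 row1 -> MISS (open row1); precharges=4
Acc 7: bank1 row0 -> MISS (open row0); precharges=5
Acc 8: bank0 row2 -> MISS (open row2); precharges=6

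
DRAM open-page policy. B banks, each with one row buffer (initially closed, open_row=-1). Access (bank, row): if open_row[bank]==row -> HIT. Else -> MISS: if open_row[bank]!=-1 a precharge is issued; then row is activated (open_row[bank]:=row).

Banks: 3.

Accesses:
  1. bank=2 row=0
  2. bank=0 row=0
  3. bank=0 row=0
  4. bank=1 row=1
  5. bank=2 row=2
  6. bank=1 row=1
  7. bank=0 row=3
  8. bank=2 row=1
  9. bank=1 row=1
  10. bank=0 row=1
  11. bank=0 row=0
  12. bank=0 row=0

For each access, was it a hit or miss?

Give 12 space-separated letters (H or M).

Answer: M M H M M H M M H M M H

Derivation:
Acc 1: bank2 row0 -> MISS (open row0); precharges=0
Acc 2: bank0 row0 -> MISS (open row0); precharges=0
Acc 3: bank0 row0 -> HIT
Acc 4: bank1 row1 -> MISS (open row1); precharges=0
Acc 5: bank2 row2 -> MISS (open row2); precharges=1
Acc 6: bank1 row1 -> HIT
Acc 7: bank0 row3 -> MISS (open row3); precharges=2
Acc 8: bank2 row1 -> MISS (open row1); precharges=3
Acc 9: bank1 row1 -> HIT
Acc 10: bank0 row1 -> MISS (open row1); precharges=4
Acc 11: bank0 row0 -> MISS (open row0); precharges=5
Acc 12: bank0 row0 -> HIT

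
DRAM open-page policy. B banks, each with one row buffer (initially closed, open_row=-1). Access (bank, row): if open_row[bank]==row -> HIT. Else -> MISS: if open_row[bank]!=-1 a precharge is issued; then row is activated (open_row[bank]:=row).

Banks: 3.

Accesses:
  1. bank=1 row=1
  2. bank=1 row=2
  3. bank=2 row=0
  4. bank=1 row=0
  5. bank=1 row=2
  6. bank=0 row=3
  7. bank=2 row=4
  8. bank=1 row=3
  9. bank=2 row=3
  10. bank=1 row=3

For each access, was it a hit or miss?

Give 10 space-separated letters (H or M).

Answer: M M M M M M M M M H

Derivation:
Acc 1: bank1 row1 -> MISS (open row1); precharges=0
Acc 2: bank1 row2 -> MISS (open row2); precharges=1
Acc 3: bank2 row0 -> MISS (open row0); precharges=1
Acc 4: bank1 row0 -> MISS (open row0); precharges=2
Acc 5: bank1 row2 -> MISS (open row2); precharges=3
Acc 6: bank0 row3 -> MISS (open row3); precharges=3
Acc 7: bank2 row4 -> MISS (open row4); precharges=4
Acc 8: bank1 row3 -> MISS (open row3); precharges=5
Acc 9: bank2 row3 -> MISS (open row3); precharges=6
Acc 10: bank1 row3 -> HIT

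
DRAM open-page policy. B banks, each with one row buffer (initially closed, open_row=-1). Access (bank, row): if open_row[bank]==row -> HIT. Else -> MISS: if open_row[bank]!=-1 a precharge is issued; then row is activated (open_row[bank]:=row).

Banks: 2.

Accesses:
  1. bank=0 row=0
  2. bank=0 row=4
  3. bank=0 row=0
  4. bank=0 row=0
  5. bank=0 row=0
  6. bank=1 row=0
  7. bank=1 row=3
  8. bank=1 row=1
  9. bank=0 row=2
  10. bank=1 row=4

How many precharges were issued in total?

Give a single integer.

Answer: 6

Derivation:
Acc 1: bank0 row0 -> MISS (open row0); precharges=0
Acc 2: bank0 row4 -> MISS (open row4); precharges=1
Acc 3: bank0 row0 -> MISS (open row0); precharges=2
Acc 4: bank0 row0 -> HIT
Acc 5: bank0 row0 -> HIT
Acc 6: bank1 row0 -> MISS (open row0); precharges=2
Acc 7: bank1 row3 -> MISS (open row3); precharges=3
Acc 8: bank1 row1 -> MISS (open row1); precharges=4
Acc 9: bank0 row2 -> MISS (open row2); precharges=5
Acc 10: bank1 row4 -> MISS (open row4); precharges=6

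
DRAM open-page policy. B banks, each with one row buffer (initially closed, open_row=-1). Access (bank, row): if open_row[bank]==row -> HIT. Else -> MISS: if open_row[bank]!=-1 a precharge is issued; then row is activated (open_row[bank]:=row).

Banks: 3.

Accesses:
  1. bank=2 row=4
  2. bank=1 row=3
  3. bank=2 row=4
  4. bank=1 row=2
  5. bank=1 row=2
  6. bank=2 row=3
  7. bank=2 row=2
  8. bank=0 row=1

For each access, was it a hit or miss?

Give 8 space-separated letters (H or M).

Answer: M M H M H M M M

Derivation:
Acc 1: bank2 row4 -> MISS (open row4); precharges=0
Acc 2: bank1 row3 -> MISS (open row3); precharges=0
Acc 3: bank2 row4 -> HIT
Acc 4: bank1 row2 -> MISS (open row2); precharges=1
Acc 5: bank1 row2 -> HIT
Acc 6: bank2 row3 -> MISS (open row3); precharges=2
Acc 7: bank2 row2 -> MISS (open row2); precharges=3
Acc 8: bank0 row1 -> MISS (open row1); precharges=3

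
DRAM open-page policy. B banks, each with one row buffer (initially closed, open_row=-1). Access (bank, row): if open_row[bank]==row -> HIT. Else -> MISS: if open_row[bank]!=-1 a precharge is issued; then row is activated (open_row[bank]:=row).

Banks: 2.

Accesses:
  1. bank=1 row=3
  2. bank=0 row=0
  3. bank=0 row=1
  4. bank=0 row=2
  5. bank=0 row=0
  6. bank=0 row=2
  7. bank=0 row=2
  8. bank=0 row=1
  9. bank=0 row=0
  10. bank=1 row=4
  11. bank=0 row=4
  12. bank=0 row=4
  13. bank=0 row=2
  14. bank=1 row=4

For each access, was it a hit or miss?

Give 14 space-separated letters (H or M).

Acc 1: bank1 row3 -> MISS (open row3); precharges=0
Acc 2: bank0 row0 -> MISS (open row0); precharges=0
Acc 3: bank0 row1 -> MISS (open row1); precharges=1
Acc 4: bank0 row2 -> MISS (open row2); precharges=2
Acc 5: bank0 row0 -> MISS (open row0); precharges=3
Acc 6: bank0 row2 -> MISS (open row2); precharges=4
Acc 7: bank0 row2 -> HIT
Acc 8: bank0 row1 -> MISS (open row1); precharges=5
Acc 9: bank0 row0 -> MISS (open row0); precharges=6
Acc 10: bank1 row4 -> MISS (open row4); precharges=7
Acc 11: bank0 row4 -> MISS (open row4); precharges=8
Acc 12: bank0 row4 -> HIT
Acc 13: bank0 row2 -> MISS (open row2); precharges=9
Acc 14: bank1 row4 -> HIT

Answer: M M M M M M H M M M M H M H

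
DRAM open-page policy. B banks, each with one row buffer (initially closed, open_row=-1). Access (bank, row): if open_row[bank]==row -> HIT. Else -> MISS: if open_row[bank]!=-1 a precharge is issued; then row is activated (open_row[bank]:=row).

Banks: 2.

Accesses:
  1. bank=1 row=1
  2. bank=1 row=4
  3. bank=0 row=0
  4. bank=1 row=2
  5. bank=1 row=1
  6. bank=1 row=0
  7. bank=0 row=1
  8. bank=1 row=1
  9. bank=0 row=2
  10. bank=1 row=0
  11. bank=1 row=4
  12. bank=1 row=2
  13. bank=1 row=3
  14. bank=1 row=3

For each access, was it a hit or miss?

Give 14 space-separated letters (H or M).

Answer: M M M M M M M M M M M M M H

Derivation:
Acc 1: bank1 row1 -> MISS (open row1); precharges=0
Acc 2: bank1 row4 -> MISS (open row4); precharges=1
Acc 3: bank0 row0 -> MISS (open row0); precharges=1
Acc 4: bank1 row2 -> MISS (open row2); precharges=2
Acc 5: bank1 row1 -> MISS (open row1); precharges=3
Acc 6: bank1 row0 -> MISS (open row0); precharges=4
Acc 7: bank0 row1 -> MISS (open row1); precharges=5
Acc 8: bank1 row1 -> MISS (open row1); precharges=6
Acc 9: bank0 row2 -> MISS (open row2); precharges=7
Acc 10: bank1 row0 -> MISS (open row0); precharges=8
Acc 11: bank1 row4 -> MISS (open row4); precharges=9
Acc 12: bank1 row2 -> MISS (open row2); precharges=10
Acc 13: bank1 row3 -> MISS (open row3); precharges=11
Acc 14: bank1 row3 -> HIT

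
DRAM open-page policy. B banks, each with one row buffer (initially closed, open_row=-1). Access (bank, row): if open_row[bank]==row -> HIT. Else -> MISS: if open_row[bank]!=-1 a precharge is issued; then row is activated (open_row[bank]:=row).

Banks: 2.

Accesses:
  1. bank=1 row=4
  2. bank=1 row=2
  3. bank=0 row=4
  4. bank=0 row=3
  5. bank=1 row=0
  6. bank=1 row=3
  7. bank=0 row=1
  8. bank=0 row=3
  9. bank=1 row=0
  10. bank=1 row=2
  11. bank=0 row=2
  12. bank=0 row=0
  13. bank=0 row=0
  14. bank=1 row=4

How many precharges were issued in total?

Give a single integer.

Answer: 11

Derivation:
Acc 1: bank1 row4 -> MISS (open row4); precharges=0
Acc 2: bank1 row2 -> MISS (open row2); precharges=1
Acc 3: bank0 row4 -> MISS (open row4); precharges=1
Acc 4: bank0 row3 -> MISS (open row3); precharges=2
Acc 5: bank1 row0 -> MISS (open row0); precharges=3
Acc 6: bank1 row3 -> MISS (open row3); precharges=4
Acc 7: bank0 row1 -> MISS (open row1); precharges=5
Acc 8: bank0 row3 -> MISS (open row3); precharges=6
Acc 9: bank1 row0 -> MISS (open row0); precharges=7
Acc 10: bank1 row2 -> MISS (open row2); precharges=8
Acc 11: bank0 row2 -> MISS (open row2); precharges=9
Acc 12: bank0 row0 -> MISS (open row0); precharges=10
Acc 13: bank0 row0 -> HIT
Acc 14: bank1 row4 -> MISS (open row4); precharges=11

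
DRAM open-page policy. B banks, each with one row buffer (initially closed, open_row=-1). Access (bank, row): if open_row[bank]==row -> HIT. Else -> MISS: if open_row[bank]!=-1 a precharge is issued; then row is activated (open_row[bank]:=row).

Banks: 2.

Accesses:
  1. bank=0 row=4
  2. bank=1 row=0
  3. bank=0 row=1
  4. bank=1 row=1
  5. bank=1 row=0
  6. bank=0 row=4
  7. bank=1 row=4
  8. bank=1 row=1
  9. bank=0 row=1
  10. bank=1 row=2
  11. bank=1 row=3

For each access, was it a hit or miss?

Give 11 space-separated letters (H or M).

Answer: M M M M M M M M M M M

Derivation:
Acc 1: bank0 row4 -> MISS (open row4); precharges=0
Acc 2: bank1 row0 -> MISS (open row0); precharges=0
Acc 3: bank0 row1 -> MISS (open row1); precharges=1
Acc 4: bank1 row1 -> MISS (open row1); precharges=2
Acc 5: bank1 row0 -> MISS (open row0); precharges=3
Acc 6: bank0 row4 -> MISS (open row4); precharges=4
Acc 7: bank1 row4 -> MISS (open row4); precharges=5
Acc 8: bank1 row1 -> MISS (open row1); precharges=6
Acc 9: bank0 row1 -> MISS (open row1); precharges=7
Acc 10: bank1 row2 -> MISS (open row2); precharges=8
Acc 11: bank1 row3 -> MISS (open row3); precharges=9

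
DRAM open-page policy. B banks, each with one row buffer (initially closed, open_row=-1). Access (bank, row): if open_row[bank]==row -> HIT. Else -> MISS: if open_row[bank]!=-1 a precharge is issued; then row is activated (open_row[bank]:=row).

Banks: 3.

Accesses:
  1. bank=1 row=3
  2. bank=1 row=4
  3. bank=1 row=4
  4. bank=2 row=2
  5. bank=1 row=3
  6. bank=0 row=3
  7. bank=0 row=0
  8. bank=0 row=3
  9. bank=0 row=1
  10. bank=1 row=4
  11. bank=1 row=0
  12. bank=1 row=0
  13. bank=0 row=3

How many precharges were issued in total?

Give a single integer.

Acc 1: bank1 row3 -> MISS (open row3); precharges=0
Acc 2: bank1 row4 -> MISS (open row4); precharges=1
Acc 3: bank1 row4 -> HIT
Acc 4: bank2 row2 -> MISS (open row2); precharges=1
Acc 5: bank1 row3 -> MISS (open row3); precharges=2
Acc 6: bank0 row3 -> MISS (open row3); precharges=2
Acc 7: bank0 row0 -> MISS (open row0); precharges=3
Acc 8: bank0 row3 -> MISS (open row3); precharges=4
Acc 9: bank0 row1 -> MISS (open row1); precharges=5
Acc 10: bank1 row4 -> MISS (open row4); precharges=6
Acc 11: bank1 row0 -> MISS (open row0); precharges=7
Acc 12: bank1 row0 -> HIT
Acc 13: bank0 row3 -> MISS (open row3); precharges=8

Answer: 8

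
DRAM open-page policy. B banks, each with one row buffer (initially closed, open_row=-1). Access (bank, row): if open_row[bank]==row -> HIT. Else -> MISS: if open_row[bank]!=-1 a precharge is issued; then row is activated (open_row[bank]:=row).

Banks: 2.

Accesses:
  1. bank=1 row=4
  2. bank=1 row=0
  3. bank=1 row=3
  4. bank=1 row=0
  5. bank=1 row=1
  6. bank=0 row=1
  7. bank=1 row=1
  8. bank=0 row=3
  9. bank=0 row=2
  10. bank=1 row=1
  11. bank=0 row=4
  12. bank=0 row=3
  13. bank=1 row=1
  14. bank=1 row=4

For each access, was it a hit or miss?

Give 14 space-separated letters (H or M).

Acc 1: bank1 row4 -> MISS (open row4); precharges=0
Acc 2: bank1 row0 -> MISS (open row0); precharges=1
Acc 3: bank1 row3 -> MISS (open row3); precharges=2
Acc 4: bank1 row0 -> MISS (open row0); precharges=3
Acc 5: bank1 row1 -> MISS (open row1); precharges=4
Acc 6: bank0 row1 -> MISS (open row1); precharges=4
Acc 7: bank1 row1 -> HIT
Acc 8: bank0 row3 -> MISS (open row3); precharges=5
Acc 9: bank0 row2 -> MISS (open row2); precharges=6
Acc 10: bank1 row1 -> HIT
Acc 11: bank0 row4 -> MISS (open row4); precharges=7
Acc 12: bank0 row3 -> MISS (open row3); precharges=8
Acc 13: bank1 row1 -> HIT
Acc 14: bank1 row4 -> MISS (open row4); precharges=9

Answer: M M M M M M H M M H M M H M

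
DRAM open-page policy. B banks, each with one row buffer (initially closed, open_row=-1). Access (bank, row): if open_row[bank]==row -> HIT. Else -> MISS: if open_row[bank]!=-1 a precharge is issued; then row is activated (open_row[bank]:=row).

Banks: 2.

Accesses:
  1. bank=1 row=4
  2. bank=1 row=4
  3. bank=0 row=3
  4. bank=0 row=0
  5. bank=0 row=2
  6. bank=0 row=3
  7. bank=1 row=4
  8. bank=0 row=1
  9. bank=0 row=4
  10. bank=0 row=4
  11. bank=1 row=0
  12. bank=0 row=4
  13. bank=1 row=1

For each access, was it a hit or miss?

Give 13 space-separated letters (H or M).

Acc 1: bank1 row4 -> MISS (open row4); precharges=0
Acc 2: bank1 row4 -> HIT
Acc 3: bank0 row3 -> MISS (open row3); precharges=0
Acc 4: bank0 row0 -> MISS (open row0); precharges=1
Acc 5: bank0 row2 -> MISS (open row2); precharges=2
Acc 6: bank0 row3 -> MISS (open row3); precharges=3
Acc 7: bank1 row4 -> HIT
Acc 8: bank0 row1 -> MISS (open row1); precharges=4
Acc 9: bank0 row4 -> MISS (open row4); precharges=5
Acc 10: bank0 row4 -> HIT
Acc 11: bank1 row0 -> MISS (open row0); precharges=6
Acc 12: bank0 row4 -> HIT
Acc 13: bank1 row1 -> MISS (open row1); precharges=7

Answer: M H M M M M H M M H M H M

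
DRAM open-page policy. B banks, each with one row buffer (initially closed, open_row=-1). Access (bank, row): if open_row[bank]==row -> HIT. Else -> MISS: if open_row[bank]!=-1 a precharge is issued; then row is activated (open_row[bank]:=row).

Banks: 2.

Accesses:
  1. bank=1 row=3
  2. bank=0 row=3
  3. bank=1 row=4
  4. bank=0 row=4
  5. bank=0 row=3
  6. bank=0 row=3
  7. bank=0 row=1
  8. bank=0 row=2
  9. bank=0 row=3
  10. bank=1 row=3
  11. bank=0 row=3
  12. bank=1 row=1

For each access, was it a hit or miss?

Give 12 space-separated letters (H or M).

Answer: M M M M M H M M M M H M

Derivation:
Acc 1: bank1 row3 -> MISS (open row3); precharges=0
Acc 2: bank0 row3 -> MISS (open row3); precharges=0
Acc 3: bank1 row4 -> MISS (open row4); precharges=1
Acc 4: bank0 row4 -> MISS (open row4); precharges=2
Acc 5: bank0 row3 -> MISS (open row3); precharges=3
Acc 6: bank0 row3 -> HIT
Acc 7: bank0 row1 -> MISS (open row1); precharges=4
Acc 8: bank0 row2 -> MISS (open row2); precharges=5
Acc 9: bank0 row3 -> MISS (open row3); precharges=6
Acc 10: bank1 row3 -> MISS (open row3); precharges=7
Acc 11: bank0 row3 -> HIT
Acc 12: bank1 row1 -> MISS (open row1); precharges=8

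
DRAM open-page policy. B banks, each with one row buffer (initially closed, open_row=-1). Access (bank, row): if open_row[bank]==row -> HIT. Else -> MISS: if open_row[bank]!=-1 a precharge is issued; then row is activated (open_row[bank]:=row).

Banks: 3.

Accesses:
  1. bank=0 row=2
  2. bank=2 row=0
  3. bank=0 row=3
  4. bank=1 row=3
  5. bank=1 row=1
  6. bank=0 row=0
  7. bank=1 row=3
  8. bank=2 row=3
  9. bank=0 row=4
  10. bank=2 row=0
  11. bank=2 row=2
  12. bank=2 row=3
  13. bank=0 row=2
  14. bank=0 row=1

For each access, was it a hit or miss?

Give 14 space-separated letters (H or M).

Acc 1: bank0 row2 -> MISS (open row2); precharges=0
Acc 2: bank2 row0 -> MISS (open row0); precharges=0
Acc 3: bank0 row3 -> MISS (open row3); precharges=1
Acc 4: bank1 row3 -> MISS (open row3); precharges=1
Acc 5: bank1 row1 -> MISS (open row1); precharges=2
Acc 6: bank0 row0 -> MISS (open row0); precharges=3
Acc 7: bank1 row3 -> MISS (open row3); precharges=4
Acc 8: bank2 row3 -> MISS (open row3); precharges=5
Acc 9: bank0 row4 -> MISS (open row4); precharges=6
Acc 10: bank2 row0 -> MISS (open row0); precharges=7
Acc 11: bank2 row2 -> MISS (open row2); precharges=8
Acc 12: bank2 row3 -> MISS (open row3); precharges=9
Acc 13: bank0 row2 -> MISS (open row2); precharges=10
Acc 14: bank0 row1 -> MISS (open row1); precharges=11

Answer: M M M M M M M M M M M M M M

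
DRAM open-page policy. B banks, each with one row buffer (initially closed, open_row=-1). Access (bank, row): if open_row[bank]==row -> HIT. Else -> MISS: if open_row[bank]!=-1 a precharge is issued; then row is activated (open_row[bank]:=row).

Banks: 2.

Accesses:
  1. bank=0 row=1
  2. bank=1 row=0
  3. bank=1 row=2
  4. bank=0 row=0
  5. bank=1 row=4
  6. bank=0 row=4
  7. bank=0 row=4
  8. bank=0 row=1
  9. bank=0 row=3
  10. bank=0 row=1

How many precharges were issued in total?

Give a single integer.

Acc 1: bank0 row1 -> MISS (open row1); precharges=0
Acc 2: bank1 row0 -> MISS (open row0); precharges=0
Acc 3: bank1 row2 -> MISS (open row2); precharges=1
Acc 4: bank0 row0 -> MISS (open row0); precharges=2
Acc 5: bank1 row4 -> MISS (open row4); precharges=3
Acc 6: bank0 row4 -> MISS (open row4); precharges=4
Acc 7: bank0 row4 -> HIT
Acc 8: bank0 row1 -> MISS (open row1); precharges=5
Acc 9: bank0 row3 -> MISS (open row3); precharges=6
Acc 10: bank0 row1 -> MISS (open row1); precharges=7

Answer: 7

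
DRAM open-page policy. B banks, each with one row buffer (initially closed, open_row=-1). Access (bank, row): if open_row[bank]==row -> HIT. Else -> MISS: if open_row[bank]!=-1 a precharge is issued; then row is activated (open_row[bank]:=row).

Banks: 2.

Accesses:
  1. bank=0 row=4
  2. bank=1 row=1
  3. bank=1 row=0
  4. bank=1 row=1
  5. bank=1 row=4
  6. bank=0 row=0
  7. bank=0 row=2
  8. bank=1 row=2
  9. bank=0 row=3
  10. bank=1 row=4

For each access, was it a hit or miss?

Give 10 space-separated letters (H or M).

Acc 1: bank0 row4 -> MISS (open row4); precharges=0
Acc 2: bank1 row1 -> MISS (open row1); precharges=0
Acc 3: bank1 row0 -> MISS (open row0); precharges=1
Acc 4: bank1 row1 -> MISS (open row1); precharges=2
Acc 5: bank1 row4 -> MISS (open row4); precharges=3
Acc 6: bank0 row0 -> MISS (open row0); precharges=4
Acc 7: bank0 row2 -> MISS (open row2); precharges=5
Acc 8: bank1 row2 -> MISS (open row2); precharges=6
Acc 9: bank0 row3 -> MISS (open row3); precharges=7
Acc 10: bank1 row4 -> MISS (open row4); precharges=8

Answer: M M M M M M M M M M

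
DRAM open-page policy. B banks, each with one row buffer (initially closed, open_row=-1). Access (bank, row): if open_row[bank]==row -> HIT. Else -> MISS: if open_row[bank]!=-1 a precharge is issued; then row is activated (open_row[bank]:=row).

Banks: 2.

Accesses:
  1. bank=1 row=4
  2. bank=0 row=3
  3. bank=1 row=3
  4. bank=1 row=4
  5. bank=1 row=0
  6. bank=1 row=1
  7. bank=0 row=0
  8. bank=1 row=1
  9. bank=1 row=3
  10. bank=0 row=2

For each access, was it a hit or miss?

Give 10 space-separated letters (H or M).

Answer: M M M M M M M H M M

Derivation:
Acc 1: bank1 row4 -> MISS (open row4); precharges=0
Acc 2: bank0 row3 -> MISS (open row3); precharges=0
Acc 3: bank1 row3 -> MISS (open row3); precharges=1
Acc 4: bank1 row4 -> MISS (open row4); precharges=2
Acc 5: bank1 row0 -> MISS (open row0); precharges=3
Acc 6: bank1 row1 -> MISS (open row1); precharges=4
Acc 7: bank0 row0 -> MISS (open row0); precharges=5
Acc 8: bank1 row1 -> HIT
Acc 9: bank1 row3 -> MISS (open row3); precharges=6
Acc 10: bank0 row2 -> MISS (open row2); precharges=7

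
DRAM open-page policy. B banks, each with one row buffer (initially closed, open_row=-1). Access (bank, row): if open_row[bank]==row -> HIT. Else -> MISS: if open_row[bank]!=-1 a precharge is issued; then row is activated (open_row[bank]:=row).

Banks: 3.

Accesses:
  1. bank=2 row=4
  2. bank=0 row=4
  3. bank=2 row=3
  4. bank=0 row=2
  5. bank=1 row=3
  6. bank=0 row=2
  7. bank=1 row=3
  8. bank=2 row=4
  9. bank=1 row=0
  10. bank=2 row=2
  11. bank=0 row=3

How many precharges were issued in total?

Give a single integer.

Answer: 6

Derivation:
Acc 1: bank2 row4 -> MISS (open row4); precharges=0
Acc 2: bank0 row4 -> MISS (open row4); precharges=0
Acc 3: bank2 row3 -> MISS (open row3); precharges=1
Acc 4: bank0 row2 -> MISS (open row2); precharges=2
Acc 5: bank1 row3 -> MISS (open row3); precharges=2
Acc 6: bank0 row2 -> HIT
Acc 7: bank1 row3 -> HIT
Acc 8: bank2 row4 -> MISS (open row4); precharges=3
Acc 9: bank1 row0 -> MISS (open row0); precharges=4
Acc 10: bank2 row2 -> MISS (open row2); precharges=5
Acc 11: bank0 row3 -> MISS (open row3); precharges=6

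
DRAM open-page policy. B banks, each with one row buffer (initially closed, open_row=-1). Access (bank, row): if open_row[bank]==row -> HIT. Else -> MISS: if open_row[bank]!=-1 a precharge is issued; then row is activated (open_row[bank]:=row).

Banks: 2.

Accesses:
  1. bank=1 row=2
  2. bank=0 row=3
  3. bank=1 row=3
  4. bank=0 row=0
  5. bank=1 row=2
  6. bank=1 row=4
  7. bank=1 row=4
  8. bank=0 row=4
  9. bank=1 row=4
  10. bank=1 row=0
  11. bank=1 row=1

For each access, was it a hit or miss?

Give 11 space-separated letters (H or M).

Acc 1: bank1 row2 -> MISS (open row2); precharges=0
Acc 2: bank0 row3 -> MISS (open row3); precharges=0
Acc 3: bank1 row3 -> MISS (open row3); precharges=1
Acc 4: bank0 row0 -> MISS (open row0); precharges=2
Acc 5: bank1 row2 -> MISS (open row2); precharges=3
Acc 6: bank1 row4 -> MISS (open row4); precharges=4
Acc 7: bank1 row4 -> HIT
Acc 8: bank0 row4 -> MISS (open row4); precharges=5
Acc 9: bank1 row4 -> HIT
Acc 10: bank1 row0 -> MISS (open row0); precharges=6
Acc 11: bank1 row1 -> MISS (open row1); precharges=7

Answer: M M M M M M H M H M M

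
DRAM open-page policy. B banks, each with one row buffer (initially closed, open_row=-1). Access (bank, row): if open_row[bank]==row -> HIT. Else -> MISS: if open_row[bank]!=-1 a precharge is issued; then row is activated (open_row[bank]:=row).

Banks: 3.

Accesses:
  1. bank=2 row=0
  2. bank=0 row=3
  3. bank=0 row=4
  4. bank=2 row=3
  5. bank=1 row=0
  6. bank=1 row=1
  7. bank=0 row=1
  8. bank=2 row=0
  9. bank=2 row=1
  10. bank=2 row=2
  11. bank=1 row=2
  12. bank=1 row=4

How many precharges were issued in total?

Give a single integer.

Answer: 9

Derivation:
Acc 1: bank2 row0 -> MISS (open row0); precharges=0
Acc 2: bank0 row3 -> MISS (open row3); precharges=0
Acc 3: bank0 row4 -> MISS (open row4); precharges=1
Acc 4: bank2 row3 -> MISS (open row3); precharges=2
Acc 5: bank1 row0 -> MISS (open row0); precharges=2
Acc 6: bank1 row1 -> MISS (open row1); precharges=3
Acc 7: bank0 row1 -> MISS (open row1); precharges=4
Acc 8: bank2 row0 -> MISS (open row0); precharges=5
Acc 9: bank2 row1 -> MISS (open row1); precharges=6
Acc 10: bank2 row2 -> MISS (open row2); precharges=7
Acc 11: bank1 row2 -> MISS (open row2); precharges=8
Acc 12: bank1 row4 -> MISS (open row4); precharges=9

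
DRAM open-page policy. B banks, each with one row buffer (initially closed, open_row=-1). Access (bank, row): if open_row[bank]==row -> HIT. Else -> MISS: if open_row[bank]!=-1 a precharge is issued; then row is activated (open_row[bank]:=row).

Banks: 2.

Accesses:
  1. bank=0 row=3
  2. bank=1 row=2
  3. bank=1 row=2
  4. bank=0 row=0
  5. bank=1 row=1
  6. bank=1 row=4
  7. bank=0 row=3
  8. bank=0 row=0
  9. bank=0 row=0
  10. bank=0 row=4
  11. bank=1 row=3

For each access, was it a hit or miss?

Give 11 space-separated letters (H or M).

Answer: M M H M M M M M H M M

Derivation:
Acc 1: bank0 row3 -> MISS (open row3); precharges=0
Acc 2: bank1 row2 -> MISS (open row2); precharges=0
Acc 3: bank1 row2 -> HIT
Acc 4: bank0 row0 -> MISS (open row0); precharges=1
Acc 5: bank1 row1 -> MISS (open row1); precharges=2
Acc 6: bank1 row4 -> MISS (open row4); precharges=3
Acc 7: bank0 row3 -> MISS (open row3); precharges=4
Acc 8: bank0 row0 -> MISS (open row0); precharges=5
Acc 9: bank0 row0 -> HIT
Acc 10: bank0 row4 -> MISS (open row4); precharges=6
Acc 11: bank1 row3 -> MISS (open row3); precharges=7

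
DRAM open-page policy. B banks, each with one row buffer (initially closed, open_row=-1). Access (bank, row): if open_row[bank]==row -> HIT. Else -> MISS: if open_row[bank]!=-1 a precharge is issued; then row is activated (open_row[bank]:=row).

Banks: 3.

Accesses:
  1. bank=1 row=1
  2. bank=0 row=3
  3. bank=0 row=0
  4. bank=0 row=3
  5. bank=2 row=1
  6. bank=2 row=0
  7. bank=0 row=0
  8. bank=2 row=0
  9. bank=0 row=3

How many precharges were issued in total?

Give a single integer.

Answer: 5

Derivation:
Acc 1: bank1 row1 -> MISS (open row1); precharges=0
Acc 2: bank0 row3 -> MISS (open row3); precharges=0
Acc 3: bank0 row0 -> MISS (open row0); precharges=1
Acc 4: bank0 row3 -> MISS (open row3); precharges=2
Acc 5: bank2 row1 -> MISS (open row1); precharges=2
Acc 6: bank2 row0 -> MISS (open row0); precharges=3
Acc 7: bank0 row0 -> MISS (open row0); precharges=4
Acc 8: bank2 row0 -> HIT
Acc 9: bank0 row3 -> MISS (open row3); precharges=5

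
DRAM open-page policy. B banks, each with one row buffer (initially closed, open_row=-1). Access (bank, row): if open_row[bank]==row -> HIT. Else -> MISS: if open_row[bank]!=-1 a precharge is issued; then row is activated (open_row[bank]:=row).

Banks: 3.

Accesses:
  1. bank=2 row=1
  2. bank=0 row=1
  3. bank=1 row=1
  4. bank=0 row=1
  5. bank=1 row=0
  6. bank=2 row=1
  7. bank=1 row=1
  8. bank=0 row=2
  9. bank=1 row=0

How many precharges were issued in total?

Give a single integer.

Answer: 4

Derivation:
Acc 1: bank2 row1 -> MISS (open row1); precharges=0
Acc 2: bank0 row1 -> MISS (open row1); precharges=0
Acc 3: bank1 row1 -> MISS (open row1); precharges=0
Acc 4: bank0 row1 -> HIT
Acc 5: bank1 row0 -> MISS (open row0); precharges=1
Acc 6: bank2 row1 -> HIT
Acc 7: bank1 row1 -> MISS (open row1); precharges=2
Acc 8: bank0 row2 -> MISS (open row2); precharges=3
Acc 9: bank1 row0 -> MISS (open row0); precharges=4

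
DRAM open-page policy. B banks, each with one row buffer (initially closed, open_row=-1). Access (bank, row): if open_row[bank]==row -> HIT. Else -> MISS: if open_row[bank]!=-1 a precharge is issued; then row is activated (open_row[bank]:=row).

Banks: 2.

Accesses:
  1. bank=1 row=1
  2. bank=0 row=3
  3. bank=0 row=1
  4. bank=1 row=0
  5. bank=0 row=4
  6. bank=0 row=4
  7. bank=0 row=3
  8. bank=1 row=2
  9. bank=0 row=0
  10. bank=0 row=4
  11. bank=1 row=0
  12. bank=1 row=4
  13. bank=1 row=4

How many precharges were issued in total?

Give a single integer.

Answer: 9

Derivation:
Acc 1: bank1 row1 -> MISS (open row1); precharges=0
Acc 2: bank0 row3 -> MISS (open row3); precharges=0
Acc 3: bank0 row1 -> MISS (open row1); precharges=1
Acc 4: bank1 row0 -> MISS (open row0); precharges=2
Acc 5: bank0 row4 -> MISS (open row4); precharges=3
Acc 6: bank0 row4 -> HIT
Acc 7: bank0 row3 -> MISS (open row3); precharges=4
Acc 8: bank1 row2 -> MISS (open row2); precharges=5
Acc 9: bank0 row0 -> MISS (open row0); precharges=6
Acc 10: bank0 row4 -> MISS (open row4); precharges=7
Acc 11: bank1 row0 -> MISS (open row0); precharges=8
Acc 12: bank1 row4 -> MISS (open row4); precharges=9
Acc 13: bank1 row4 -> HIT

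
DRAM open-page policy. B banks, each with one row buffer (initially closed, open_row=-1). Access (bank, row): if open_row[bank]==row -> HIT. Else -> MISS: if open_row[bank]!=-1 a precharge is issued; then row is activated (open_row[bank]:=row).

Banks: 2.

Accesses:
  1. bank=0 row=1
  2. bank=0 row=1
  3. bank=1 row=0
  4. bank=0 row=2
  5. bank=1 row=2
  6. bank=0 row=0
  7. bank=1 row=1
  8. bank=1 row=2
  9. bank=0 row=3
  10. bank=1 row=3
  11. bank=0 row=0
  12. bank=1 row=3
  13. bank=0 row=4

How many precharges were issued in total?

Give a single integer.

Acc 1: bank0 row1 -> MISS (open row1); precharges=0
Acc 2: bank0 row1 -> HIT
Acc 3: bank1 row0 -> MISS (open row0); precharges=0
Acc 4: bank0 row2 -> MISS (open row2); precharges=1
Acc 5: bank1 row2 -> MISS (open row2); precharges=2
Acc 6: bank0 row0 -> MISS (open row0); precharges=3
Acc 7: bank1 row1 -> MISS (open row1); precharges=4
Acc 8: bank1 row2 -> MISS (open row2); precharges=5
Acc 9: bank0 row3 -> MISS (open row3); precharges=6
Acc 10: bank1 row3 -> MISS (open row3); precharges=7
Acc 11: bank0 row0 -> MISS (open row0); precharges=8
Acc 12: bank1 row3 -> HIT
Acc 13: bank0 row4 -> MISS (open row4); precharges=9

Answer: 9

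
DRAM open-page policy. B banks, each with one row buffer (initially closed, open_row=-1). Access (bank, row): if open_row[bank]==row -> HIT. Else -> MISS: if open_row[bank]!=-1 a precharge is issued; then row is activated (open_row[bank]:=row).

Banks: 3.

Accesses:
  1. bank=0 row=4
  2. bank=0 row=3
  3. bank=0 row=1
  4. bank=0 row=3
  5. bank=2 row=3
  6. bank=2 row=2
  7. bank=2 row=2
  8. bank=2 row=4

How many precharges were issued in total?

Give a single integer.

Answer: 5

Derivation:
Acc 1: bank0 row4 -> MISS (open row4); precharges=0
Acc 2: bank0 row3 -> MISS (open row3); precharges=1
Acc 3: bank0 row1 -> MISS (open row1); precharges=2
Acc 4: bank0 row3 -> MISS (open row3); precharges=3
Acc 5: bank2 row3 -> MISS (open row3); precharges=3
Acc 6: bank2 row2 -> MISS (open row2); precharges=4
Acc 7: bank2 row2 -> HIT
Acc 8: bank2 row4 -> MISS (open row4); precharges=5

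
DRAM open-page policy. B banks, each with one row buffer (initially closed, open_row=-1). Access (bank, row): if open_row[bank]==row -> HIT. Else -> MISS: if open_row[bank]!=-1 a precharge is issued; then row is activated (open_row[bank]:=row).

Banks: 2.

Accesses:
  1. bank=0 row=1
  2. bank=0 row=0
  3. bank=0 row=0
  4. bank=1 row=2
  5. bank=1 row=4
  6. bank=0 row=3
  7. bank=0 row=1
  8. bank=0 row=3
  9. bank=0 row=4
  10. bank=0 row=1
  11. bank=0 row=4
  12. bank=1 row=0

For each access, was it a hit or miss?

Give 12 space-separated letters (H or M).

Acc 1: bank0 row1 -> MISS (open row1); precharges=0
Acc 2: bank0 row0 -> MISS (open row0); precharges=1
Acc 3: bank0 row0 -> HIT
Acc 4: bank1 row2 -> MISS (open row2); precharges=1
Acc 5: bank1 row4 -> MISS (open row4); precharges=2
Acc 6: bank0 row3 -> MISS (open row3); precharges=3
Acc 7: bank0 row1 -> MISS (open row1); precharges=4
Acc 8: bank0 row3 -> MISS (open row3); precharges=5
Acc 9: bank0 row4 -> MISS (open row4); precharges=6
Acc 10: bank0 row1 -> MISS (open row1); precharges=7
Acc 11: bank0 row4 -> MISS (open row4); precharges=8
Acc 12: bank1 row0 -> MISS (open row0); precharges=9

Answer: M M H M M M M M M M M M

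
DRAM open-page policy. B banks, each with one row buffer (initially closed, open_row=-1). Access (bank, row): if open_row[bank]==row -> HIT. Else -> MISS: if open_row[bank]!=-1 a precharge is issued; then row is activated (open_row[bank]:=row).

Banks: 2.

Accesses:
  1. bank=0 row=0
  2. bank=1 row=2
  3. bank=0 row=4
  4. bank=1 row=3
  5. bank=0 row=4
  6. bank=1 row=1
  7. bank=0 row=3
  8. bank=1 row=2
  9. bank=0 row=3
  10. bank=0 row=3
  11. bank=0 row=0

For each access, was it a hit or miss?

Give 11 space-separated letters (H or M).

Acc 1: bank0 row0 -> MISS (open row0); precharges=0
Acc 2: bank1 row2 -> MISS (open row2); precharges=0
Acc 3: bank0 row4 -> MISS (open row4); precharges=1
Acc 4: bank1 row3 -> MISS (open row3); precharges=2
Acc 5: bank0 row4 -> HIT
Acc 6: bank1 row1 -> MISS (open row1); precharges=3
Acc 7: bank0 row3 -> MISS (open row3); precharges=4
Acc 8: bank1 row2 -> MISS (open row2); precharges=5
Acc 9: bank0 row3 -> HIT
Acc 10: bank0 row3 -> HIT
Acc 11: bank0 row0 -> MISS (open row0); precharges=6

Answer: M M M M H M M M H H M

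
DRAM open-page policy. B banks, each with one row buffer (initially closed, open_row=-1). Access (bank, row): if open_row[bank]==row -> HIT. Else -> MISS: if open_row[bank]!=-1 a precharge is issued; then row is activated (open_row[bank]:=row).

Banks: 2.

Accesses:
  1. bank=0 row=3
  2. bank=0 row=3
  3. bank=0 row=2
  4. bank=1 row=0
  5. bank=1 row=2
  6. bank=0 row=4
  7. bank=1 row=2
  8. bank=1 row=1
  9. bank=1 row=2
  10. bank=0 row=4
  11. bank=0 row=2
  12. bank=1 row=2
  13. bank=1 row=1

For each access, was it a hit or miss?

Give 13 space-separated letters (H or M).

Answer: M H M M M M H M M H M H M

Derivation:
Acc 1: bank0 row3 -> MISS (open row3); precharges=0
Acc 2: bank0 row3 -> HIT
Acc 3: bank0 row2 -> MISS (open row2); precharges=1
Acc 4: bank1 row0 -> MISS (open row0); precharges=1
Acc 5: bank1 row2 -> MISS (open row2); precharges=2
Acc 6: bank0 row4 -> MISS (open row4); precharges=3
Acc 7: bank1 row2 -> HIT
Acc 8: bank1 row1 -> MISS (open row1); precharges=4
Acc 9: bank1 row2 -> MISS (open row2); precharges=5
Acc 10: bank0 row4 -> HIT
Acc 11: bank0 row2 -> MISS (open row2); precharges=6
Acc 12: bank1 row2 -> HIT
Acc 13: bank1 row1 -> MISS (open row1); precharges=7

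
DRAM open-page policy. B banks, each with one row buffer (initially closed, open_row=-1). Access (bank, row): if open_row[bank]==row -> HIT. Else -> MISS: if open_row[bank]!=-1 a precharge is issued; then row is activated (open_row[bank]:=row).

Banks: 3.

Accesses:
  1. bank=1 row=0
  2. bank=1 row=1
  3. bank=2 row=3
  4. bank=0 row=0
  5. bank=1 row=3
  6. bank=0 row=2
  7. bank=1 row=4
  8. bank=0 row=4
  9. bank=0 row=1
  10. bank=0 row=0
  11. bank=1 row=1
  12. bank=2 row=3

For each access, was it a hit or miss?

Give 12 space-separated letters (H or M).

Acc 1: bank1 row0 -> MISS (open row0); precharges=0
Acc 2: bank1 row1 -> MISS (open row1); precharges=1
Acc 3: bank2 row3 -> MISS (open row3); precharges=1
Acc 4: bank0 row0 -> MISS (open row0); precharges=1
Acc 5: bank1 row3 -> MISS (open row3); precharges=2
Acc 6: bank0 row2 -> MISS (open row2); precharges=3
Acc 7: bank1 row4 -> MISS (open row4); precharges=4
Acc 8: bank0 row4 -> MISS (open row4); precharges=5
Acc 9: bank0 row1 -> MISS (open row1); precharges=6
Acc 10: bank0 row0 -> MISS (open row0); precharges=7
Acc 11: bank1 row1 -> MISS (open row1); precharges=8
Acc 12: bank2 row3 -> HIT

Answer: M M M M M M M M M M M H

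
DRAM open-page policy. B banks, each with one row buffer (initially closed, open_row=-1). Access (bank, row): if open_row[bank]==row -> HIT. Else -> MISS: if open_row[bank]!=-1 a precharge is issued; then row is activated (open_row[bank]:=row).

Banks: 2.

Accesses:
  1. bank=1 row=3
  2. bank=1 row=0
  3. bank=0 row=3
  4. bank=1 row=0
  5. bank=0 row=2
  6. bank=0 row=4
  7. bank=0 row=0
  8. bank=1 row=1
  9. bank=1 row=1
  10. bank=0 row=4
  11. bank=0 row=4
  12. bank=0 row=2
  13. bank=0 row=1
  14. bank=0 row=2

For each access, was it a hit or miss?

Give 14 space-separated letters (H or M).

Acc 1: bank1 row3 -> MISS (open row3); precharges=0
Acc 2: bank1 row0 -> MISS (open row0); precharges=1
Acc 3: bank0 row3 -> MISS (open row3); precharges=1
Acc 4: bank1 row0 -> HIT
Acc 5: bank0 row2 -> MISS (open row2); precharges=2
Acc 6: bank0 row4 -> MISS (open row4); precharges=3
Acc 7: bank0 row0 -> MISS (open row0); precharges=4
Acc 8: bank1 row1 -> MISS (open row1); precharges=5
Acc 9: bank1 row1 -> HIT
Acc 10: bank0 row4 -> MISS (open row4); precharges=6
Acc 11: bank0 row4 -> HIT
Acc 12: bank0 row2 -> MISS (open row2); precharges=7
Acc 13: bank0 row1 -> MISS (open row1); precharges=8
Acc 14: bank0 row2 -> MISS (open row2); precharges=9

Answer: M M M H M M M M H M H M M M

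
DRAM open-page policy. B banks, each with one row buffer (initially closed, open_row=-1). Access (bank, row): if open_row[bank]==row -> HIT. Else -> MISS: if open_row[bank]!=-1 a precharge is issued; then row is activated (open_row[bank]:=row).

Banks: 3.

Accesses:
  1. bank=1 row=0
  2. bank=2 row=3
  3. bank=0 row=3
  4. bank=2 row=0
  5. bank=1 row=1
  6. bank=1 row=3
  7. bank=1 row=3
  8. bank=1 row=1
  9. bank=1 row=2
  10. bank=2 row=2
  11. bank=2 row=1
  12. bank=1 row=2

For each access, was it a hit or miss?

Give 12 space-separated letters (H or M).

Acc 1: bank1 row0 -> MISS (open row0); precharges=0
Acc 2: bank2 row3 -> MISS (open row3); precharges=0
Acc 3: bank0 row3 -> MISS (open row3); precharges=0
Acc 4: bank2 row0 -> MISS (open row0); precharges=1
Acc 5: bank1 row1 -> MISS (open row1); precharges=2
Acc 6: bank1 row3 -> MISS (open row3); precharges=3
Acc 7: bank1 row3 -> HIT
Acc 8: bank1 row1 -> MISS (open row1); precharges=4
Acc 9: bank1 row2 -> MISS (open row2); precharges=5
Acc 10: bank2 row2 -> MISS (open row2); precharges=6
Acc 11: bank2 row1 -> MISS (open row1); precharges=7
Acc 12: bank1 row2 -> HIT

Answer: M M M M M M H M M M M H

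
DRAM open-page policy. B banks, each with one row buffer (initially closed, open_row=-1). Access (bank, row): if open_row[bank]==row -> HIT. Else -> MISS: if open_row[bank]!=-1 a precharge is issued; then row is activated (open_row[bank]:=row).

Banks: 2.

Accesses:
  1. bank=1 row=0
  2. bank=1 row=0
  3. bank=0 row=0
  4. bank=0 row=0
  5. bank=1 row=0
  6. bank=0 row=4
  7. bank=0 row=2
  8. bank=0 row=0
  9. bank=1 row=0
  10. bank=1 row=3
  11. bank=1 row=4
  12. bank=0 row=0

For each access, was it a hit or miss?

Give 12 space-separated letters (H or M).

Acc 1: bank1 row0 -> MISS (open row0); precharges=0
Acc 2: bank1 row0 -> HIT
Acc 3: bank0 row0 -> MISS (open row0); precharges=0
Acc 4: bank0 row0 -> HIT
Acc 5: bank1 row0 -> HIT
Acc 6: bank0 row4 -> MISS (open row4); precharges=1
Acc 7: bank0 row2 -> MISS (open row2); precharges=2
Acc 8: bank0 row0 -> MISS (open row0); precharges=3
Acc 9: bank1 row0 -> HIT
Acc 10: bank1 row3 -> MISS (open row3); precharges=4
Acc 11: bank1 row4 -> MISS (open row4); precharges=5
Acc 12: bank0 row0 -> HIT

Answer: M H M H H M M M H M M H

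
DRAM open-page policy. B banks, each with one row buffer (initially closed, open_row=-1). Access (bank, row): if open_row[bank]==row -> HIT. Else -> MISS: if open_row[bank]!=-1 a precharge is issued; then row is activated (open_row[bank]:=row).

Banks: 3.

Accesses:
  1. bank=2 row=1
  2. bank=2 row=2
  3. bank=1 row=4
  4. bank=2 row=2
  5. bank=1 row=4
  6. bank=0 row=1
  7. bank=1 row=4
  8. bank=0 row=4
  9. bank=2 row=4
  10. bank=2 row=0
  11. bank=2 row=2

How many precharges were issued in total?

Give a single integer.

Answer: 5

Derivation:
Acc 1: bank2 row1 -> MISS (open row1); precharges=0
Acc 2: bank2 row2 -> MISS (open row2); precharges=1
Acc 3: bank1 row4 -> MISS (open row4); precharges=1
Acc 4: bank2 row2 -> HIT
Acc 5: bank1 row4 -> HIT
Acc 6: bank0 row1 -> MISS (open row1); precharges=1
Acc 7: bank1 row4 -> HIT
Acc 8: bank0 row4 -> MISS (open row4); precharges=2
Acc 9: bank2 row4 -> MISS (open row4); precharges=3
Acc 10: bank2 row0 -> MISS (open row0); precharges=4
Acc 11: bank2 row2 -> MISS (open row2); precharges=5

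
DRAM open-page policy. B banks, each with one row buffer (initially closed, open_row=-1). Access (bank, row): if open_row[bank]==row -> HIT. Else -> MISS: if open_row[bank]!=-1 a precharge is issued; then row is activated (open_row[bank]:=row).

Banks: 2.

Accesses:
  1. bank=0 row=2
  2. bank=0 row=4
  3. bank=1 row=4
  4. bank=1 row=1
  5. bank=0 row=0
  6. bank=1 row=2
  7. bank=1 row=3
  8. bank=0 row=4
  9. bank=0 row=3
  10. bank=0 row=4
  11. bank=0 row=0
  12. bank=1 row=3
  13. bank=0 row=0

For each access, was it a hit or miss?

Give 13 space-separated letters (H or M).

Answer: M M M M M M M M M M M H H

Derivation:
Acc 1: bank0 row2 -> MISS (open row2); precharges=0
Acc 2: bank0 row4 -> MISS (open row4); precharges=1
Acc 3: bank1 row4 -> MISS (open row4); precharges=1
Acc 4: bank1 row1 -> MISS (open row1); precharges=2
Acc 5: bank0 row0 -> MISS (open row0); precharges=3
Acc 6: bank1 row2 -> MISS (open row2); precharges=4
Acc 7: bank1 row3 -> MISS (open row3); precharges=5
Acc 8: bank0 row4 -> MISS (open row4); precharges=6
Acc 9: bank0 row3 -> MISS (open row3); precharges=7
Acc 10: bank0 row4 -> MISS (open row4); precharges=8
Acc 11: bank0 row0 -> MISS (open row0); precharges=9
Acc 12: bank1 row3 -> HIT
Acc 13: bank0 row0 -> HIT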